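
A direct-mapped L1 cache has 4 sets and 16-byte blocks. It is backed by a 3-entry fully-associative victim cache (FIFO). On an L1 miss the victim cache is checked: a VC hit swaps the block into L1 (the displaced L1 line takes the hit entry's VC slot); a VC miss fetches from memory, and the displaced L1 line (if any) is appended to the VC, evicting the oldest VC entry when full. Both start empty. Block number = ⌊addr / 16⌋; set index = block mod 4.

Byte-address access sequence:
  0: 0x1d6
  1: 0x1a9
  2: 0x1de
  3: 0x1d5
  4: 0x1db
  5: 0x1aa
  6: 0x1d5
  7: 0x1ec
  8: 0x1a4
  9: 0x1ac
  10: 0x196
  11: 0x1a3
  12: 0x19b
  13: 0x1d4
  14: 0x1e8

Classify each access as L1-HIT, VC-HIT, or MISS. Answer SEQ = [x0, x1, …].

#0 0x1d6→b29/s1 MISS; vc=[]
#1 0x1a9→b26/s2 MISS; vc=[]
#2 0x1de→b29/s1 L1-HIT; vc=[]
#3 0x1d5→b29/s1 L1-HIT; vc=[]
#4 0x1db→b29/s1 L1-HIT; vc=[]
#5 0x1aa→b26/s2 L1-HIT; vc=[]
#6 0x1d5→b29/s1 L1-HIT; vc=[]
#7 0x1ec→b30/s2 MISS; vc=[26]
#8 0x1a4→b26/s2 VC-HIT; vc=[30]
#9 0x1ac→b26/s2 L1-HIT; vc=[30]
#10 0x196→b25/s1 MISS; vc=[30,29]
#11 0x1a3→b26/s2 L1-HIT; vc=[30,29]
#12 0x19b→b25/s1 L1-HIT; vc=[30,29]
#13 0x1d4→b29/s1 VC-HIT; vc=[30,25]
#14 0x1e8→b30/s2 VC-HIT; vc=[26,25]

SEQ = [MISS, MISS, L1-HIT, L1-HIT, L1-HIT, L1-HIT, L1-HIT, MISS, VC-HIT, L1-HIT, MISS, L1-HIT, L1-HIT, VC-HIT, VC-HIT]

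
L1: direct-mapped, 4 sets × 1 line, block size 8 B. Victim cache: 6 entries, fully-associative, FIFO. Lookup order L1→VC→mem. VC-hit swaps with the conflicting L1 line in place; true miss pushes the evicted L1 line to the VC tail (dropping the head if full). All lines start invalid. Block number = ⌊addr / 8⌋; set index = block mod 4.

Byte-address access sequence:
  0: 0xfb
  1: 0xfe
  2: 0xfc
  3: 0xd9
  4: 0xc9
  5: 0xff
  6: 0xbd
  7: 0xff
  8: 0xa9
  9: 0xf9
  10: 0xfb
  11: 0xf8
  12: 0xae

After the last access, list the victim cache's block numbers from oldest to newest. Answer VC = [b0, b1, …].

VC = [27, 23, 25]

  [0] addr=0xfb blk=31 s=3: MISS | VC []
  [1] addr=0xfe blk=31 s=3: L1-HIT | VC []
  [2] addr=0xfc blk=31 s=3: L1-HIT | VC []
  [3] addr=0xd9 blk=27 s=3: MISS | VC [31]
  [4] addr=0xc9 blk=25 s=1: MISS | VC [31]
  [5] addr=0xff blk=31 s=3: VC-HIT | VC [27]
  [6] addr=0xbd blk=23 s=3: MISS | VC [27, 31]
  [7] addr=0xff blk=31 s=3: VC-HIT | VC [27, 23]
  [8] addr=0xa9 blk=21 s=1: MISS | VC [27, 23, 25]
  [9] addr=0xf9 blk=31 s=3: L1-HIT | VC [27, 23, 25]
  [10] addr=0xfb blk=31 s=3: L1-HIT | VC [27, 23, 25]
  [11] addr=0xf8 blk=31 s=3: L1-HIT | VC [27, 23, 25]
  [12] addr=0xae blk=21 s=1: L1-HIT | VC [27, 23, 25]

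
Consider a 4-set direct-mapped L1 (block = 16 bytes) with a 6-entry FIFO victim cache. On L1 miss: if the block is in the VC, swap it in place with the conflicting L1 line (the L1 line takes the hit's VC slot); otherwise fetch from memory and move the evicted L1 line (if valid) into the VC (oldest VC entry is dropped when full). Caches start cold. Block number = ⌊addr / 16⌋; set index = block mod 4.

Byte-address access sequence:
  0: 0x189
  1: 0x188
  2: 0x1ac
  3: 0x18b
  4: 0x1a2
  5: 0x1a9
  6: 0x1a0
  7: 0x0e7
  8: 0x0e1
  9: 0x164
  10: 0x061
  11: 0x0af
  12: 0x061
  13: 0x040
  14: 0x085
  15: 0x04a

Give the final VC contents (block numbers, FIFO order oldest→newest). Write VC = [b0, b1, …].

VC = [26, 14, 22, 10, 24, 8]

#0 0x189→b24/s0 MISS; vc=[]
#1 0x188→b24/s0 L1-HIT; vc=[]
#2 0x1ac→b26/s2 MISS; vc=[]
#3 0x18b→b24/s0 L1-HIT; vc=[]
#4 0x1a2→b26/s2 L1-HIT; vc=[]
#5 0x1a9→b26/s2 L1-HIT; vc=[]
#6 0x1a0→b26/s2 L1-HIT; vc=[]
#7 0xe7→b14/s2 MISS; vc=[26]
#8 0xe1→b14/s2 L1-HIT; vc=[26]
#9 0x164→b22/s2 MISS; vc=[26,14]
#10 0x61→b6/s2 MISS; vc=[26,14,22]
#11 0xaf→b10/s2 MISS; vc=[26,14,22,6]
#12 0x61→b6/s2 VC-HIT; vc=[26,14,22,10]
#13 0x40→b4/s0 MISS; vc=[26,14,22,10,24]
#14 0x85→b8/s0 MISS; vc=[26,14,22,10,24,4]
#15 0x4a→b4/s0 VC-HIT; vc=[26,14,22,10,24,8]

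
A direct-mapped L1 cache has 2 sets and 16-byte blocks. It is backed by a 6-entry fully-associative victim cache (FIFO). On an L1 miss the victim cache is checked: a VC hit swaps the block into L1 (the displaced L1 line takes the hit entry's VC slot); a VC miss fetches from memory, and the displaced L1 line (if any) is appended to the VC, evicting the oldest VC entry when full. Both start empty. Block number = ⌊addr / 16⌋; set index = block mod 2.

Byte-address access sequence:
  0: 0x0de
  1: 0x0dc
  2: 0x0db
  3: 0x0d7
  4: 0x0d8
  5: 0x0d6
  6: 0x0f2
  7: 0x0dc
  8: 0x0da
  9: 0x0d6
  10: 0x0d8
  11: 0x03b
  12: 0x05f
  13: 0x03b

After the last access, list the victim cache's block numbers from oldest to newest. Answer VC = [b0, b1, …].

0: 0xde (blk 13, set 1) → MISS  vc=[]
1: 0xdc (blk 13, set 1) → L1-HIT  vc=[]
2: 0xdb (blk 13, set 1) → L1-HIT  vc=[]
3: 0xd7 (blk 13, set 1) → L1-HIT  vc=[]
4: 0xd8 (blk 13, set 1) → L1-HIT  vc=[]
5: 0xd6 (blk 13, set 1) → L1-HIT  vc=[]
6: 0xf2 (blk 15, set 1) → MISS  vc=[13]
7: 0xdc (blk 13, set 1) → VC-HIT  vc=[15]
8: 0xda (blk 13, set 1) → L1-HIT  vc=[15]
9: 0xd6 (blk 13, set 1) → L1-HIT  vc=[15]
10: 0xd8 (blk 13, set 1) → L1-HIT  vc=[15]
11: 0x3b (blk 3, set 1) → MISS  vc=[15, 13]
12: 0x5f (blk 5, set 1) → MISS  vc=[15, 13, 3]
13: 0x3b (blk 3, set 1) → VC-HIT  vc=[15, 13, 5]

VC = [15, 13, 5]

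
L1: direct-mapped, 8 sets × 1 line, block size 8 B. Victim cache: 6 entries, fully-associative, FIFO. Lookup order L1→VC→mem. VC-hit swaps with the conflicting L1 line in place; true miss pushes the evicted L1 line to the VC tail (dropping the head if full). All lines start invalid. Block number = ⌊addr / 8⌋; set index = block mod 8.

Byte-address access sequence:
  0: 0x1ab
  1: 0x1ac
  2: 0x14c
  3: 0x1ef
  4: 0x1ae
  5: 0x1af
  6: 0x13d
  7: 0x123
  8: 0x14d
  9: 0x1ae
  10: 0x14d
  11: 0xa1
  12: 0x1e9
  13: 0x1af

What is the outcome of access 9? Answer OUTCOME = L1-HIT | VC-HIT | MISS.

  [0] addr=0x1ab blk=53 s=5: MISS | VC []
  [1] addr=0x1ac blk=53 s=5: L1-HIT | VC []
  [2] addr=0x14c blk=41 s=1: MISS | VC []
  [3] addr=0x1ef blk=61 s=5: MISS | VC [53]
  [4] addr=0x1ae blk=53 s=5: VC-HIT | VC [61]
  [5] addr=0x1af blk=53 s=5: L1-HIT | VC [61]
  [6] addr=0x13d blk=39 s=7: MISS | VC [61]
  [7] addr=0x123 blk=36 s=4: MISS | VC [61]
  [8] addr=0x14d blk=41 s=1: L1-HIT | VC [61]
  [9] addr=0x1ae blk=53 s=5: L1-HIT | VC [61]
  [10] addr=0x14d blk=41 s=1: L1-HIT | VC [61]
  [11] addr=0xa1 blk=20 s=4: MISS | VC [61, 36]
  [12] addr=0x1e9 blk=61 s=5: VC-HIT | VC [53, 36]
  [13] addr=0x1af blk=53 s=5: VC-HIT | VC [61, 36]

OUTCOME = L1-HIT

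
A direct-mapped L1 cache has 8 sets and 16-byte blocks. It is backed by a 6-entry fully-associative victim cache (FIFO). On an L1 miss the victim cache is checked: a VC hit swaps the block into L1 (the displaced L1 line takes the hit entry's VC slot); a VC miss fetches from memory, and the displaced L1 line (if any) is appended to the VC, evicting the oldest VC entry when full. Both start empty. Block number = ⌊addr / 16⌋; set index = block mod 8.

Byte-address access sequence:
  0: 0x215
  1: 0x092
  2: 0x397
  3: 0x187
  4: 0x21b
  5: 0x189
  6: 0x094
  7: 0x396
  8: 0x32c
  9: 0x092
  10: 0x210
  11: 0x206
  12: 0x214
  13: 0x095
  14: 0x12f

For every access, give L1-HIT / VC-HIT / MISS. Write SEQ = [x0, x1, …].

SEQ = [MISS, MISS, MISS, MISS, VC-HIT, L1-HIT, VC-HIT, VC-HIT, MISS, VC-HIT, VC-HIT, MISS, L1-HIT, VC-HIT, MISS]

#0 0x215→b33/s1 MISS; vc=[]
#1 0x92→b9/s1 MISS; vc=[33]
#2 0x397→b57/s1 MISS; vc=[33,9]
#3 0x187→b24/s0 MISS; vc=[33,9]
#4 0x21b→b33/s1 VC-HIT; vc=[57,9]
#5 0x189→b24/s0 L1-HIT; vc=[57,9]
#6 0x94→b9/s1 VC-HIT; vc=[57,33]
#7 0x396→b57/s1 VC-HIT; vc=[9,33]
#8 0x32c→b50/s2 MISS; vc=[9,33]
#9 0x92→b9/s1 VC-HIT; vc=[57,33]
#10 0x210→b33/s1 VC-HIT; vc=[57,9]
#11 0x206→b32/s0 MISS; vc=[57,9,24]
#12 0x214→b33/s1 L1-HIT; vc=[57,9,24]
#13 0x95→b9/s1 VC-HIT; vc=[57,33,24]
#14 0x12f→b18/s2 MISS; vc=[57,33,24,50]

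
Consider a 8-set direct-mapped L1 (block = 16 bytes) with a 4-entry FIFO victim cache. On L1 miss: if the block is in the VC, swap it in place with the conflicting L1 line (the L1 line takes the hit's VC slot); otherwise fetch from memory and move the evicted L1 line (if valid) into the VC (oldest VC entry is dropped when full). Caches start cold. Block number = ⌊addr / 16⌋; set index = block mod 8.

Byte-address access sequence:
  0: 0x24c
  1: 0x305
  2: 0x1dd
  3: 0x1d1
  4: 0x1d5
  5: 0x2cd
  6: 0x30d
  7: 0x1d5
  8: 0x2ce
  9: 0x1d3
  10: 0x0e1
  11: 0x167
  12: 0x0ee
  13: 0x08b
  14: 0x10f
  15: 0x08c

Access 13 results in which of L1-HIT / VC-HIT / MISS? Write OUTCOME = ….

OUTCOME = MISS

#0 0x24c→b36/s4 MISS; vc=[]
#1 0x305→b48/s0 MISS; vc=[]
#2 0x1dd→b29/s5 MISS; vc=[]
#3 0x1d1→b29/s5 L1-HIT; vc=[]
#4 0x1d5→b29/s5 L1-HIT; vc=[]
#5 0x2cd→b44/s4 MISS; vc=[36]
#6 0x30d→b48/s0 L1-HIT; vc=[36]
#7 0x1d5→b29/s5 L1-HIT; vc=[36]
#8 0x2ce→b44/s4 L1-HIT; vc=[36]
#9 0x1d3→b29/s5 L1-HIT; vc=[36]
#10 0xe1→b14/s6 MISS; vc=[36]
#11 0x167→b22/s6 MISS; vc=[36,14]
#12 0xee→b14/s6 VC-HIT; vc=[36,22]
#13 0x8b→b8/s0 MISS; vc=[36,22,48]
#14 0x10f→b16/s0 MISS; vc=[36,22,48,8]
#15 0x8c→b8/s0 VC-HIT; vc=[36,22,48,16]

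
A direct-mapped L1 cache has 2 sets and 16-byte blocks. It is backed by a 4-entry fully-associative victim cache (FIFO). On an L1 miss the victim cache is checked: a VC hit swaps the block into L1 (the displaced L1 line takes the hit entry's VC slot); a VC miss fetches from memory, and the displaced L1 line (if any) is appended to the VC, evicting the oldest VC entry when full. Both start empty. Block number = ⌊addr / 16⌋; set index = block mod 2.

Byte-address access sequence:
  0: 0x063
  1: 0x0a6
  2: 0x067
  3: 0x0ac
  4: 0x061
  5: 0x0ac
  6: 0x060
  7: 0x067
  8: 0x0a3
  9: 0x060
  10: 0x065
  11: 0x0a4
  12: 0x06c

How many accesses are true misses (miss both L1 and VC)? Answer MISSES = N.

MISSES = 2

  [0] addr=0x63 blk=6 s=0: MISS | VC []
  [1] addr=0xa6 blk=10 s=0: MISS | VC [6]
  [2] addr=0x67 blk=6 s=0: VC-HIT | VC [10]
  [3] addr=0xac blk=10 s=0: VC-HIT | VC [6]
  [4] addr=0x61 blk=6 s=0: VC-HIT | VC [10]
  [5] addr=0xac blk=10 s=0: VC-HIT | VC [6]
  [6] addr=0x60 blk=6 s=0: VC-HIT | VC [10]
  [7] addr=0x67 blk=6 s=0: L1-HIT | VC [10]
  [8] addr=0xa3 blk=10 s=0: VC-HIT | VC [6]
  [9] addr=0x60 blk=6 s=0: VC-HIT | VC [10]
  [10] addr=0x65 blk=6 s=0: L1-HIT | VC [10]
  [11] addr=0xa4 blk=10 s=0: VC-HIT | VC [6]
  [12] addr=0x6c blk=6 s=0: VC-HIT | VC [10]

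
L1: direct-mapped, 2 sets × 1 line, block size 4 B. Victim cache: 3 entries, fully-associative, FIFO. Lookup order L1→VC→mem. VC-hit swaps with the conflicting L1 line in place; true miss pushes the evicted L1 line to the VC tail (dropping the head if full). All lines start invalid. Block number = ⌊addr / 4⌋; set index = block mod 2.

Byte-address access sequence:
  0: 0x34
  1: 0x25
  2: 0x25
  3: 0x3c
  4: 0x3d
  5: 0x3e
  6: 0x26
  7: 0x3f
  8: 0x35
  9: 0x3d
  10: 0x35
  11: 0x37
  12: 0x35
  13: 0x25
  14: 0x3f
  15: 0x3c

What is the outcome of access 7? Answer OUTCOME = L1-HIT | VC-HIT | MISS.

OUTCOME = VC-HIT

0: 0x34 (blk 13, set 1) → MISS  vc=[]
1: 0x25 (blk 9, set 1) → MISS  vc=[13]
2: 0x25 (blk 9, set 1) → L1-HIT  vc=[13]
3: 0x3c (blk 15, set 1) → MISS  vc=[13, 9]
4: 0x3d (blk 15, set 1) → L1-HIT  vc=[13, 9]
5: 0x3e (blk 15, set 1) → L1-HIT  vc=[13, 9]
6: 0x26 (blk 9, set 1) → VC-HIT  vc=[13, 15]
7: 0x3f (blk 15, set 1) → VC-HIT  vc=[13, 9]
8: 0x35 (blk 13, set 1) → VC-HIT  vc=[15, 9]
9: 0x3d (blk 15, set 1) → VC-HIT  vc=[13, 9]
10: 0x35 (blk 13, set 1) → VC-HIT  vc=[15, 9]
11: 0x37 (blk 13, set 1) → L1-HIT  vc=[15, 9]
12: 0x35 (blk 13, set 1) → L1-HIT  vc=[15, 9]
13: 0x25 (blk 9, set 1) → VC-HIT  vc=[15, 13]
14: 0x3f (blk 15, set 1) → VC-HIT  vc=[9, 13]
15: 0x3c (blk 15, set 1) → L1-HIT  vc=[9, 13]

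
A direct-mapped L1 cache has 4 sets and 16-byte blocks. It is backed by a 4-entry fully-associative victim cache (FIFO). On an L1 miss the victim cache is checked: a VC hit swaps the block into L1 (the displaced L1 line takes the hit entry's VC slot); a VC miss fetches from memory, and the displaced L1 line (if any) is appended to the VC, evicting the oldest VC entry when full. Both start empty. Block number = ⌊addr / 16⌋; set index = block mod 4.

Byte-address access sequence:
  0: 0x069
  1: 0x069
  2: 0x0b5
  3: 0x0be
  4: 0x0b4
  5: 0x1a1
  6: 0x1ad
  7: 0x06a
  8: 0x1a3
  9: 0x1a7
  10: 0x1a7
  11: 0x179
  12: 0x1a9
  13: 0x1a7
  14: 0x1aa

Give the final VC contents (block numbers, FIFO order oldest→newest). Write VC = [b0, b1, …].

0: 0x69 (blk 6, set 2) → MISS  vc=[]
1: 0x69 (blk 6, set 2) → L1-HIT  vc=[]
2: 0xb5 (blk 11, set 3) → MISS  vc=[]
3: 0xbe (blk 11, set 3) → L1-HIT  vc=[]
4: 0xb4 (blk 11, set 3) → L1-HIT  vc=[]
5: 0x1a1 (blk 26, set 2) → MISS  vc=[6]
6: 0x1ad (blk 26, set 2) → L1-HIT  vc=[6]
7: 0x6a (blk 6, set 2) → VC-HIT  vc=[26]
8: 0x1a3 (blk 26, set 2) → VC-HIT  vc=[6]
9: 0x1a7 (blk 26, set 2) → L1-HIT  vc=[6]
10: 0x1a7 (blk 26, set 2) → L1-HIT  vc=[6]
11: 0x179 (blk 23, set 3) → MISS  vc=[6, 11]
12: 0x1a9 (blk 26, set 2) → L1-HIT  vc=[6, 11]
13: 0x1a7 (blk 26, set 2) → L1-HIT  vc=[6, 11]
14: 0x1aa (blk 26, set 2) → L1-HIT  vc=[6, 11]

VC = [6, 11]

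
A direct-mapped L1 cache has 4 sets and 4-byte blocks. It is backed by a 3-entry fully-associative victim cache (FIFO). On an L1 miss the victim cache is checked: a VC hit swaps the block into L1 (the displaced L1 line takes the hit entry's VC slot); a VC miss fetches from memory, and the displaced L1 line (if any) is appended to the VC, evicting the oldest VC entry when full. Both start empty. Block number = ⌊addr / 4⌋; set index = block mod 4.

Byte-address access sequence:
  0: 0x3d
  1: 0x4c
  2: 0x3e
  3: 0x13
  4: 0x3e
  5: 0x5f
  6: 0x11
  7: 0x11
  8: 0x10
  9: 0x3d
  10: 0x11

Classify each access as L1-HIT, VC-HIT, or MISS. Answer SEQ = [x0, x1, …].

SEQ = [MISS, MISS, VC-HIT, MISS, L1-HIT, MISS, L1-HIT, L1-HIT, L1-HIT, VC-HIT, L1-HIT]

#0 0x3d→b15/s3 MISS; vc=[]
#1 0x4c→b19/s3 MISS; vc=[15]
#2 0x3e→b15/s3 VC-HIT; vc=[19]
#3 0x13→b4/s0 MISS; vc=[19]
#4 0x3e→b15/s3 L1-HIT; vc=[19]
#5 0x5f→b23/s3 MISS; vc=[19,15]
#6 0x11→b4/s0 L1-HIT; vc=[19,15]
#7 0x11→b4/s0 L1-HIT; vc=[19,15]
#8 0x10→b4/s0 L1-HIT; vc=[19,15]
#9 0x3d→b15/s3 VC-HIT; vc=[19,23]
#10 0x11→b4/s0 L1-HIT; vc=[19,23]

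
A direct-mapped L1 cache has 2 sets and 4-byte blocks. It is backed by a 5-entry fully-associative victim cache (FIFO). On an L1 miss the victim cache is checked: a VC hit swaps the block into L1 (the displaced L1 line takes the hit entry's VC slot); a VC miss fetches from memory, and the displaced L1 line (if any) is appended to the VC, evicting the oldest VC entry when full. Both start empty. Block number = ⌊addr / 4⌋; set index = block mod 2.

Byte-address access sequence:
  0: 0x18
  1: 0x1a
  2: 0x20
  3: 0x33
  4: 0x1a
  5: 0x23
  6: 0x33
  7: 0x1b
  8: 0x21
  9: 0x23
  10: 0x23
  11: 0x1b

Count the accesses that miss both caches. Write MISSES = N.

MISSES = 3

  [0] addr=0x18 blk=6 s=0: MISS | VC []
  [1] addr=0x1a blk=6 s=0: L1-HIT | VC []
  [2] addr=0x20 blk=8 s=0: MISS | VC [6]
  [3] addr=0x33 blk=12 s=0: MISS | VC [6, 8]
  [4] addr=0x1a blk=6 s=0: VC-HIT | VC [12, 8]
  [5] addr=0x23 blk=8 s=0: VC-HIT | VC [12, 6]
  [6] addr=0x33 blk=12 s=0: VC-HIT | VC [8, 6]
  [7] addr=0x1b blk=6 s=0: VC-HIT | VC [8, 12]
  [8] addr=0x21 blk=8 s=0: VC-HIT | VC [6, 12]
  [9] addr=0x23 blk=8 s=0: L1-HIT | VC [6, 12]
  [10] addr=0x23 blk=8 s=0: L1-HIT | VC [6, 12]
  [11] addr=0x1b blk=6 s=0: VC-HIT | VC [8, 12]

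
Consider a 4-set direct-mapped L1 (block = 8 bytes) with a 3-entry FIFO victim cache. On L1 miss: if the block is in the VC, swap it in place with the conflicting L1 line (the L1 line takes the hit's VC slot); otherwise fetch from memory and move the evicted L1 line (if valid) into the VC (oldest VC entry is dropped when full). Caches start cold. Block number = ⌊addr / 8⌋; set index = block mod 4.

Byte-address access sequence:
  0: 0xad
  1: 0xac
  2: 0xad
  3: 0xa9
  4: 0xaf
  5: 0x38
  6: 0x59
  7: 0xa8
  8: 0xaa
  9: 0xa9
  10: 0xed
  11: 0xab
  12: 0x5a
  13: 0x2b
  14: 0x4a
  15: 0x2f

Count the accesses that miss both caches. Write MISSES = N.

#0 0xad→b21/s1 MISS; vc=[]
#1 0xac→b21/s1 L1-HIT; vc=[]
#2 0xad→b21/s1 L1-HIT; vc=[]
#3 0xa9→b21/s1 L1-HIT; vc=[]
#4 0xaf→b21/s1 L1-HIT; vc=[]
#5 0x38→b7/s3 MISS; vc=[]
#6 0x59→b11/s3 MISS; vc=[7]
#7 0xa8→b21/s1 L1-HIT; vc=[7]
#8 0xaa→b21/s1 L1-HIT; vc=[7]
#9 0xa9→b21/s1 L1-HIT; vc=[7]
#10 0xed→b29/s1 MISS; vc=[7,21]
#11 0xab→b21/s1 VC-HIT; vc=[7,29]
#12 0x5a→b11/s3 L1-HIT; vc=[7,29]
#13 0x2b→b5/s1 MISS; vc=[7,29,21]
#14 0x4a→b9/s1 MISS; vc=[29,21,5]
#15 0x2f→b5/s1 VC-HIT; vc=[29,21,9]

MISSES = 6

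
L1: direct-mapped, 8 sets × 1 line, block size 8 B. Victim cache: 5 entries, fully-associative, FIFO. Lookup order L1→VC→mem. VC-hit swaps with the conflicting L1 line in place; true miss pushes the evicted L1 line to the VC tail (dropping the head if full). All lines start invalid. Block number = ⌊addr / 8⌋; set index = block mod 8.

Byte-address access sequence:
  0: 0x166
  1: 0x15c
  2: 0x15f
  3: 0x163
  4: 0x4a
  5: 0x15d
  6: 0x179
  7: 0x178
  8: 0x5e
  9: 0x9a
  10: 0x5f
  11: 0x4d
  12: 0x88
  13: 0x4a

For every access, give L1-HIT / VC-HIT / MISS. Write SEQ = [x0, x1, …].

SEQ = [MISS, MISS, L1-HIT, L1-HIT, MISS, L1-HIT, MISS, L1-HIT, MISS, MISS, VC-HIT, L1-HIT, MISS, VC-HIT]

  [0] addr=0x166 blk=44 s=4: MISS | VC []
  [1] addr=0x15c blk=43 s=3: MISS | VC []
  [2] addr=0x15f blk=43 s=3: L1-HIT | VC []
  [3] addr=0x163 blk=44 s=4: L1-HIT | VC []
  [4] addr=0x4a blk=9 s=1: MISS | VC []
  [5] addr=0x15d blk=43 s=3: L1-HIT | VC []
  [6] addr=0x179 blk=47 s=7: MISS | VC []
  [7] addr=0x178 blk=47 s=7: L1-HIT | VC []
  [8] addr=0x5e blk=11 s=3: MISS | VC [43]
  [9] addr=0x9a blk=19 s=3: MISS | VC [43, 11]
  [10] addr=0x5f blk=11 s=3: VC-HIT | VC [43, 19]
  [11] addr=0x4d blk=9 s=1: L1-HIT | VC [43, 19]
  [12] addr=0x88 blk=17 s=1: MISS | VC [43, 19, 9]
  [13] addr=0x4a blk=9 s=1: VC-HIT | VC [43, 19, 17]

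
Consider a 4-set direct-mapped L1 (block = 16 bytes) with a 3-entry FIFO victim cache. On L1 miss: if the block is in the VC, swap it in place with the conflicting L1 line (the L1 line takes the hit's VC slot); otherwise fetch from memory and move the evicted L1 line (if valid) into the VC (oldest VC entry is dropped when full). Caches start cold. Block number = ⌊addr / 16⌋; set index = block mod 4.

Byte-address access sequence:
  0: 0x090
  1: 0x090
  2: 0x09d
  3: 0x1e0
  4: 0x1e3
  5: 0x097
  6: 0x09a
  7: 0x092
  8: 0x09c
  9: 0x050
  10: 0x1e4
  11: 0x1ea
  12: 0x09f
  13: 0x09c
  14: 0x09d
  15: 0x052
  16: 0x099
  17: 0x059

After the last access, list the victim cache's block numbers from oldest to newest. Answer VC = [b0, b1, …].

0: 0x90 (blk 9, set 1) → MISS  vc=[]
1: 0x90 (blk 9, set 1) → L1-HIT  vc=[]
2: 0x9d (blk 9, set 1) → L1-HIT  vc=[]
3: 0x1e0 (blk 30, set 2) → MISS  vc=[]
4: 0x1e3 (blk 30, set 2) → L1-HIT  vc=[]
5: 0x97 (blk 9, set 1) → L1-HIT  vc=[]
6: 0x9a (blk 9, set 1) → L1-HIT  vc=[]
7: 0x92 (blk 9, set 1) → L1-HIT  vc=[]
8: 0x9c (blk 9, set 1) → L1-HIT  vc=[]
9: 0x50 (blk 5, set 1) → MISS  vc=[9]
10: 0x1e4 (blk 30, set 2) → L1-HIT  vc=[9]
11: 0x1ea (blk 30, set 2) → L1-HIT  vc=[9]
12: 0x9f (blk 9, set 1) → VC-HIT  vc=[5]
13: 0x9c (blk 9, set 1) → L1-HIT  vc=[5]
14: 0x9d (blk 9, set 1) → L1-HIT  vc=[5]
15: 0x52 (blk 5, set 1) → VC-HIT  vc=[9]
16: 0x99 (blk 9, set 1) → VC-HIT  vc=[5]
17: 0x59 (blk 5, set 1) → VC-HIT  vc=[9]

VC = [9]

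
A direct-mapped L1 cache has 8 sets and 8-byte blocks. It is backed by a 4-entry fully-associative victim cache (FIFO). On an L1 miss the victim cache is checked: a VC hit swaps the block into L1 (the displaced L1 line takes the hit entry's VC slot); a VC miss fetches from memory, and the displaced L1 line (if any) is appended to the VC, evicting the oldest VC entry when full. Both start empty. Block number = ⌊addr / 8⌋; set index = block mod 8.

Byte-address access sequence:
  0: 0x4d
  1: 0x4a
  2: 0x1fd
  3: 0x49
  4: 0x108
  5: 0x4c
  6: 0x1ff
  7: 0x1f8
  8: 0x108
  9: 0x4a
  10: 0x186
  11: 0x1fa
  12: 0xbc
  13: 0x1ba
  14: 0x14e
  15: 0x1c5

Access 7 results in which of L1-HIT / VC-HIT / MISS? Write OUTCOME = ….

  [0] addr=0x4d blk=9 s=1: MISS | VC []
  [1] addr=0x4a blk=9 s=1: L1-HIT | VC []
  [2] addr=0x1fd blk=63 s=7: MISS | VC []
  [3] addr=0x49 blk=9 s=1: L1-HIT | VC []
  [4] addr=0x108 blk=33 s=1: MISS | VC [9]
  [5] addr=0x4c blk=9 s=1: VC-HIT | VC [33]
  [6] addr=0x1ff blk=63 s=7: L1-HIT | VC [33]
  [7] addr=0x1f8 blk=63 s=7: L1-HIT | VC [33]
  [8] addr=0x108 blk=33 s=1: VC-HIT | VC [9]
  [9] addr=0x4a blk=9 s=1: VC-HIT | VC [33]
  [10] addr=0x186 blk=48 s=0: MISS | VC [33]
  [11] addr=0x1fa blk=63 s=7: L1-HIT | VC [33]
  [12] addr=0xbc blk=23 s=7: MISS | VC [33, 63]
  [13] addr=0x1ba blk=55 s=7: MISS | VC [33, 63, 23]
  [14] addr=0x14e blk=41 s=1: MISS | VC [33, 63, 23, 9]
  [15] addr=0x1c5 blk=56 s=0: MISS | VC [63, 23, 9, 48]

OUTCOME = L1-HIT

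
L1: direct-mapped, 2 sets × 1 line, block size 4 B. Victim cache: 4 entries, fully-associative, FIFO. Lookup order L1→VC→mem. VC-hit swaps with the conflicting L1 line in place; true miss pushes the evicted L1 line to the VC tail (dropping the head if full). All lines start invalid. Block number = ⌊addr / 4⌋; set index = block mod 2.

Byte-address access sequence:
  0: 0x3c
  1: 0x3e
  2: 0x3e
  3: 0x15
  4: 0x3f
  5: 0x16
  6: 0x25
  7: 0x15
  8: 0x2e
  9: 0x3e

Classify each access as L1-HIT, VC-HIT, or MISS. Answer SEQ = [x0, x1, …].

0: 0x3c (blk 15, set 1) → MISS  vc=[]
1: 0x3e (blk 15, set 1) → L1-HIT  vc=[]
2: 0x3e (blk 15, set 1) → L1-HIT  vc=[]
3: 0x15 (blk 5, set 1) → MISS  vc=[15]
4: 0x3f (blk 15, set 1) → VC-HIT  vc=[5]
5: 0x16 (blk 5, set 1) → VC-HIT  vc=[15]
6: 0x25 (blk 9, set 1) → MISS  vc=[15, 5]
7: 0x15 (blk 5, set 1) → VC-HIT  vc=[15, 9]
8: 0x2e (blk 11, set 1) → MISS  vc=[15, 9, 5]
9: 0x3e (blk 15, set 1) → VC-HIT  vc=[11, 9, 5]

SEQ = [MISS, L1-HIT, L1-HIT, MISS, VC-HIT, VC-HIT, MISS, VC-HIT, MISS, VC-HIT]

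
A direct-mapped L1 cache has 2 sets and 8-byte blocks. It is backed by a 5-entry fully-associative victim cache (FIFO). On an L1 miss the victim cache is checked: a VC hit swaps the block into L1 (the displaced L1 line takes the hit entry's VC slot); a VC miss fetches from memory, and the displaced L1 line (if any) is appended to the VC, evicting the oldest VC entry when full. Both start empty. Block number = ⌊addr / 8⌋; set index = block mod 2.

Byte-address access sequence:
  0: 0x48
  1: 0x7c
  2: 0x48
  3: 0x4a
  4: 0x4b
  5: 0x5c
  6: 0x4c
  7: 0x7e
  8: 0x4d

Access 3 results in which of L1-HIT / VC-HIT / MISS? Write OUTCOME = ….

OUTCOME = L1-HIT

#0 0x48→b9/s1 MISS; vc=[]
#1 0x7c→b15/s1 MISS; vc=[9]
#2 0x48→b9/s1 VC-HIT; vc=[15]
#3 0x4a→b9/s1 L1-HIT; vc=[15]
#4 0x4b→b9/s1 L1-HIT; vc=[15]
#5 0x5c→b11/s1 MISS; vc=[15,9]
#6 0x4c→b9/s1 VC-HIT; vc=[15,11]
#7 0x7e→b15/s1 VC-HIT; vc=[9,11]
#8 0x4d→b9/s1 VC-HIT; vc=[15,11]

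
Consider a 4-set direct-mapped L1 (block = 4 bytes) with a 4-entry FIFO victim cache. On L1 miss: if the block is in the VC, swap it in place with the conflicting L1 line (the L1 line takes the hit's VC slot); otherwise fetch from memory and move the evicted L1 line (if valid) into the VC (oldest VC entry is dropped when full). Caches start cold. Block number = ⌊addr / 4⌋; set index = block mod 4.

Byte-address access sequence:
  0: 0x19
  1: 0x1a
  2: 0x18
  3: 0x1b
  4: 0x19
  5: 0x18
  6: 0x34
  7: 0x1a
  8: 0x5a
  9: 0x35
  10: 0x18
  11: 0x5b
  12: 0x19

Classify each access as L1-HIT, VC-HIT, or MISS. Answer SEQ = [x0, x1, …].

SEQ = [MISS, L1-HIT, L1-HIT, L1-HIT, L1-HIT, L1-HIT, MISS, L1-HIT, MISS, L1-HIT, VC-HIT, VC-HIT, VC-HIT]

0: 0x19 (blk 6, set 2) → MISS  vc=[]
1: 0x1a (blk 6, set 2) → L1-HIT  vc=[]
2: 0x18 (blk 6, set 2) → L1-HIT  vc=[]
3: 0x1b (blk 6, set 2) → L1-HIT  vc=[]
4: 0x19 (blk 6, set 2) → L1-HIT  vc=[]
5: 0x18 (blk 6, set 2) → L1-HIT  vc=[]
6: 0x34 (blk 13, set 1) → MISS  vc=[]
7: 0x1a (blk 6, set 2) → L1-HIT  vc=[]
8: 0x5a (blk 22, set 2) → MISS  vc=[6]
9: 0x35 (blk 13, set 1) → L1-HIT  vc=[6]
10: 0x18 (blk 6, set 2) → VC-HIT  vc=[22]
11: 0x5b (blk 22, set 2) → VC-HIT  vc=[6]
12: 0x19 (blk 6, set 2) → VC-HIT  vc=[22]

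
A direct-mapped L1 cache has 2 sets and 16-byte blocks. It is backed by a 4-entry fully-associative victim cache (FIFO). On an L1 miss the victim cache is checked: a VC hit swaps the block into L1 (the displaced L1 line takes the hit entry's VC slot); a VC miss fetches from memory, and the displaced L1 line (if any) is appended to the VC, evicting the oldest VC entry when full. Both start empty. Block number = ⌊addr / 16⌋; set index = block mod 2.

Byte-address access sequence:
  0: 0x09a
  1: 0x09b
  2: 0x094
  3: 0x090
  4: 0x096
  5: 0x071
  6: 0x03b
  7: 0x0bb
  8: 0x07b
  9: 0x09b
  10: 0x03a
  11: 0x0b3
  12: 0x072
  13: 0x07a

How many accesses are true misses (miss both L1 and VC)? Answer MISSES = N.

MISSES = 4

  [0] addr=0x9a blk=9 s=1: MISS | VC []
  [1] addr=0x9b blk=9 s=1: L1-HIT | VC []
  [2] addr=0x94 blk=9 s=1: L1-HIT | VC []
  [3] addr=0x90 blk=9 s=1: L1-HIT | VC []
  [4] addr=0x96 blk=9 s=1: L1-HIT | VC []
  [5] addr=0x71 blk=7 s=1: MISS | VC [9]
  [6] addr=0x3b blk=3 s=1: MISS | VC [9, 7]
  [7] addr=0xbb blk=11 s=1: MISS | VC [9, 7, 3]
  [8] addr=0x7b blk=7 s=1: VC-HIT | VC [9, 11, 3]
  [9] addr=0x9b blk=9 s=1: VC-HIT | VC [7, 11, 3]
  [10] addr=0x3a blk=3 s=1: VC-HIT | VC [7, 11, 9]
  [11] addr=0xb3 blk=11 s=1: VC-HIT | VC [7, 3, 9]
  [12] addr=0x72 blk=7 s=1: VC-HIT | VC [11, 3, 9]
  [13] addr=0x7a blk=7 s=1: L1-HIT | VC [11, 3, 9]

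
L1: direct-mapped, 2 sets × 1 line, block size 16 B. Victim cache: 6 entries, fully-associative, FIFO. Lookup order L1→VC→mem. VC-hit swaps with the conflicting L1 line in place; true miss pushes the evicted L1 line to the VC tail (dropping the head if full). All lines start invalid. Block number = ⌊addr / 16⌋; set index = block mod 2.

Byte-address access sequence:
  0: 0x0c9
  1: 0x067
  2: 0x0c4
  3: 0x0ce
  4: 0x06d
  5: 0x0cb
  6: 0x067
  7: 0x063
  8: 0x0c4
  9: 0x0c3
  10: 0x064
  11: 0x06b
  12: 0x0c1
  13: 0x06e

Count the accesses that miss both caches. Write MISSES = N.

MISSES = 2

#0 0xc9→b12/s0 MISS; vc=[]
#1 0x67→b6/s0 MISS; vc=[12]
#2 0xc4→b12/s0 VC-HIT; vc=[6]
#3 0xce→b12/s0 L1-HIT; vc=[6]
#4 0x6d→b6/s0 VC-HIT; vc=[12]
#5 0xcb→b12/s0 VC-HIT; vc=[6]
#6 0x67→b6/s0 VC-HIT; vc=[12]
#7 0x63→b6/s0 L1-HIT; vc=[12]
#8 0xc4→b12/s0 VC-HIT; vc=[6]
#9 0xc3→b12/s0 L1-HIT; vc=[6]
#10 0x64→b6/s0 VC-HIT; vc=[12]
#11 0x6b→b6/s0 L1-HIT; vc=[12]
#12 0xc1→b12/s0 VC-HIT; vc=[6]
#13 0x6e→b6/s0 VC-HIT; vc=[12]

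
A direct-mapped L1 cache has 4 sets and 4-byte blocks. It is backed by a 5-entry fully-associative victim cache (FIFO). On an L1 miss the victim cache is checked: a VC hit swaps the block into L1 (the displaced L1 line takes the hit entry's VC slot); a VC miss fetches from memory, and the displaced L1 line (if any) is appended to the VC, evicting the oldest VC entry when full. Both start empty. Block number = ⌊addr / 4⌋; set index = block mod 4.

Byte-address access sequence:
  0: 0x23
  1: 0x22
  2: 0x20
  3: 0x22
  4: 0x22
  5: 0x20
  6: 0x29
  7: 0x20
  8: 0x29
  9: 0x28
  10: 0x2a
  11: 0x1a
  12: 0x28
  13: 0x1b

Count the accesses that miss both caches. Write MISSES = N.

MISSES = 3

0: 0x23 (blk 8, set 0) → MISS  vc=[]
1: 0x22 (blk 8, set 0) → L1-HIT  vc=[]
2: 0x20 (blk 8, set 0) → L1-HIT  vc=[]
3: 0x22 (blk 8, set 0) → L1-HIT  vc=[]
4: 0x22 (blk 8, set 0) → L1-HIT  vc=[]
5: 0x20 (blk 8, set 0) → L1-HIT  vc=[]
6: 0x29 (blk 10, set 2) → MISS  vc=[]
7: 0x20 (blk 8, set 0) → L1-HIT  vc=[]
8: 0x29 (blk 10, set 2) → L1-HIT  vc=[]
9: 0x28 (blk 10, set 2) → L1-HIT  vc=[]
10: 0x2a (blk 10, set 2) → L1-HIT  vc=[]
11: 0x1a (blk 6, set 2) → MISS  vc=[10]
12: 0x28 (blk 10, set 2) → VC-HIT  vc=[6]
13: 0x1b (blk 6, set 2) → VC-HIT  vc=[10]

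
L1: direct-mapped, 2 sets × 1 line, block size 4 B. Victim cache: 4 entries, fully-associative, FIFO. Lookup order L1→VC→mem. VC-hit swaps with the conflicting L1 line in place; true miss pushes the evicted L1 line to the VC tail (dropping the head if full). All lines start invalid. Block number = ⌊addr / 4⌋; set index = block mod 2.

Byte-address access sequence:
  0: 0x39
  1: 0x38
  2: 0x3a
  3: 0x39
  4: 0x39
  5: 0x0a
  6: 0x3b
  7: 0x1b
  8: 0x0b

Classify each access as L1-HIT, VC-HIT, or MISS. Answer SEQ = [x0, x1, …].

SEQ = [MISS, L1-HIT, L1-HIT, L1-HIT, L1-HIT, MISS, VC-HIT, MISS, VC-HIT]

0: 0x39 (blk 14, set 0) → MISS  vc=[]
1: 0x38 (blk 14, set 0) → L1-HIT  vc=[]
2: 0x3a (blk 14, set 0) → L1-HIT  vc=[]
3: 0x39 (blk 14, set 0) → L1-HIT  vc=[]
4: 0x39 (blk 14, set 0) → L1-HIT  vc=[]
5: 0xa (blk 2, set 0) → MISS  vc=[14]
6: 0x3b (blk 14, set 0) → VC-HIT  vc=[2]
7: 0x1b (blk 6, set 0) → MISS  vc=[2, 14]
8: 0xb (blk 2, set 0) → VC-HIT  vc=[6, 14]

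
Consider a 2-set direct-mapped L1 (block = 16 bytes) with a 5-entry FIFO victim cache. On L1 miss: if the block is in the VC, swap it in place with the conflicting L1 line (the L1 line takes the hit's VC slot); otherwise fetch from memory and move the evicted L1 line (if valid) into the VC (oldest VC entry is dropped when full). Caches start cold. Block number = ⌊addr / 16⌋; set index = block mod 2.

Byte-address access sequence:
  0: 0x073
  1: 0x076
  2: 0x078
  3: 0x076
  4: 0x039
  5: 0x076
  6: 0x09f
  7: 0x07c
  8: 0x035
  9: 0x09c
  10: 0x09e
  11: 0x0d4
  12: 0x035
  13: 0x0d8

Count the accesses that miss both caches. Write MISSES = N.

0: 0x73 (blk 7, set 1) → MISS  vc=[]
1: 0x76 (blk 7, set 1) → L1-HIT  vc=[]
2: 0x78 (blk 7, set 1) → L1-HIT  vc=[]
3: 0x76 (blk 7, set 1) → L1-HIT  vc=[]
4: 0x39 (blk 3, set 1) → MISS  vc=[7]
5: 0x76 (blk 7, set 1) → VC-HIT  vc=[3]
6: 0x9f (blk 9, set 1) → MISS  vc=[3, 7]
7: 0x7c (blk 7, set 1) → VC-HIT  vc=[3, 9]
8: 0x35 (blk 3, set 1) → VC-HIT  vc=[7, 9]
9: 0x9c (blk 9, set 1) → VC-HIT  vc=[7, 3]
10: 0x9e (blk 9, set 1) → L1-HIT  vc=[7, 3]
11: 0xd4 (blk 13, set 1) → MISS  vc=[7, 3, 9]
12: 0x35 (blk 3, set 1) → VC-HIT  vc=[7, 13, 9]
13: 0xd8 (blk 13, set 1) → VC-HIT  vc=[7, 3, 9]

MISSES = 4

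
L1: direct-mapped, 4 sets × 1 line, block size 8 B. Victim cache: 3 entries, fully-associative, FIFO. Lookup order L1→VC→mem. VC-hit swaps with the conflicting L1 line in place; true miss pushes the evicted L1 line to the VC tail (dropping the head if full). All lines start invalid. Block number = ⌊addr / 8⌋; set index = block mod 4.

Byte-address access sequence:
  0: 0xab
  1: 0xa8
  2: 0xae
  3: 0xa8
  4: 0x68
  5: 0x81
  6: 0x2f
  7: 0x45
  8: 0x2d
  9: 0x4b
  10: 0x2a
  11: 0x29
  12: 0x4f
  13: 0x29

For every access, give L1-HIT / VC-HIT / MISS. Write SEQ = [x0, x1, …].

0: 0xab (blk 21, set 1) → MISS  vc=[]
1: 0xa8 (blk 21, set 1) → L1-HIT  vc=[]
2: 0xae (blk 21, set 1) → L1-HIT  vc=[]
3: 0xa8 (blk 21, set 1) → L1-HIT  vc=[]
4: 0x68 (blk 13, set 1) → MISS  vc=[21]
5: 0x81 (blk 16, set 0) → MISS  vc=[21]
6: 0x2f (blk 5, set 1) → MISS  vc=[21, 13]
7: 0x45 (blk 8, set 0) → MISS  vc=[21, 13, 16]
8: 0x2d (blk 5, set 1) → L1-HIT  vc=[21, 13, 16]
9: 0x4b (blk 9, set 1) → MISS  vc=[13, 16, 5]
10: 0x2a (blk 5, set 1) → VC-HIT  vc=[13, 16, 9]
11: 0x29 (blk 5, set 1) → L1-HIT  vc=[13, 16, 9]
12: 0x4f (blk 9, set 1) → VC-HIT  vc=[13, 16, 5]
13: 0x29 (blk 5, set 1) → VC-HIT  vc=[13, 16, 9]

SEQ = [MISS, L1-HIT, L1-HIT, L1-HIT, MISS, MISS, MISS, MISS, L1-HIT, MISS, VC-HIT, L1-HIT, VC-HIT, VC-HIT]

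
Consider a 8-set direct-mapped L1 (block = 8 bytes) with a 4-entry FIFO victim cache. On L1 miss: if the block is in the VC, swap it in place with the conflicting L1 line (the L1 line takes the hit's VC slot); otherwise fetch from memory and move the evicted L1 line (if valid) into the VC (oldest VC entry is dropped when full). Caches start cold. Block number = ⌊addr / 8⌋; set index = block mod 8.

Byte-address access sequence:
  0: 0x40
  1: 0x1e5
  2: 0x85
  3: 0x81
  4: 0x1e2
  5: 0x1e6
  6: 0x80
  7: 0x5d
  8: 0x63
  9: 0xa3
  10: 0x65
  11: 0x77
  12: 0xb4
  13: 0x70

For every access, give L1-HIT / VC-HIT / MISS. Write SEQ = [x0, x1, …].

  [0] addr=0x40 blk=8 s=0: MISS | VC []
  [1] addr=0x1e5 blk=60 s=4: MISS | VC []
  [2] addr=0x85 blk=16 s=0: MISS | VC [8]
  [3] addr=0x81 blk=16 s=0: L1-HIT | VC [8]
  [4] addr=0x1e2 blk=60 s=4: L1-HIT | VC [8]
  [5] addr=0x1e6 blk=60 s=4: L1-HIT | VC [8]
  [6] addr=0x80 blk=16 s=0: L1-HIT | VC [8]
  [7] addr=0x5d blk=11 s=3: MISS | VC [8]
  [8] addr=0x63 blk=12 s=4: MISS | VC [8, 60]
  [9] addr=0xa3 blk=20 s=4: MISS | VC [8, 60, 12]
  [10] addr=0x65 blk=12 s=4: VC-HIT | VC [8, 60, 20]
  [11] addr=0x77 blk=14 s=6: MISS | VC [8, 60, 20]
  [12] addr=0xb4 blk=22 s=6: MISS | VC [8, 60, 20, 14]
  [13] addr=0x70 blk=14 s=6: VC-HIT | VC [8, 60, 20, 22]

SEQ = [MISS, MISS, MISS, L1-HIT, L1-HIT, L1-HIT, L1-HIT, MISS, MISS, MISS, VC-HIT, MISS, MISS, VC-HIT]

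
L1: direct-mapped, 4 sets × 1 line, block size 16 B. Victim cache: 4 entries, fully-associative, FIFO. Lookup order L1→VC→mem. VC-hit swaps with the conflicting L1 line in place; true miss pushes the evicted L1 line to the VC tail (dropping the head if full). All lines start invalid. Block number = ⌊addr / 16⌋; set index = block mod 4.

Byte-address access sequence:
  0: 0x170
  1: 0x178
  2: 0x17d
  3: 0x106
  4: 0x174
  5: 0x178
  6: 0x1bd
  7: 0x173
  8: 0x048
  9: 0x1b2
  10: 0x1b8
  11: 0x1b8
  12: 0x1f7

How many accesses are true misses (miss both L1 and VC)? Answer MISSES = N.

  [0] addr=0x170 blk=23 s=3: MISS | VC []
  [1] addr=0x178 blk=23 s=3: L1-HIT | VC []
  [2] addr=0x17d blk=23 s=3: L1-HIT | VC []
  [3] addr=0x106 blk=16 s=0: MISS | VC []
  [4] addr=0x174 blk=23 s=3: L1-HIT | VC []
  [5] addr=0x178 blk=23 s=3: L1-HIT | VC []
  [6] addr=0x1bd blk=27 s=3: MISS | VC [23]
  [7] addr=0x173 blk=23 s=3: VC-HIT | VC [27]
  [8] addr=0x48 blk=4 s=0: MISS | VC [27, 16]
  [9] addr=0x1b2 blk=27 s=3: VC-HIT | VC [23, 16]
  [10] addr=0x1b8 blk=27 s=3: L1-HIT | VC [23, 16]
  [11] addr=0x1b8 blk=27 s=3: L1-HIT | VC [23, 16]
  [12] addr=0x1f7 blk=31 s=3: MISS | VC [23, 16, 27]

MISSES = 5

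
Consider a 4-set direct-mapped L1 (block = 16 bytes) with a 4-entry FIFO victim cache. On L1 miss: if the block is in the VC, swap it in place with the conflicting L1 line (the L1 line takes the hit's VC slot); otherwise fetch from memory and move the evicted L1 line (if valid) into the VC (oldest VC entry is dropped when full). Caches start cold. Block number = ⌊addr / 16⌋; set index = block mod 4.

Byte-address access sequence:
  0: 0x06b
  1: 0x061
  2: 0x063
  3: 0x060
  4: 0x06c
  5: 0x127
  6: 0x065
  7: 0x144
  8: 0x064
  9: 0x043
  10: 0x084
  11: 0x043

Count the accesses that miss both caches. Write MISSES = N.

#0 0x6b→b6/s2 MISS; vc=[]
#1 0x61→b6/s2 L1-HIT; vc=[]
#2 0x63→b6/s2 L1-HIT; vc=[]
#3 0x60→b6/s2 L1-HIT; vc=[]
#4 0x6c→b6/s2 L1-HIT; vc=[]
#5 0x127→b18/s2 MISS; vc=[6]
#6 0x65→b6/s2 VC-HIT; vc=[18]
#7 0x144→b20/s0 MISS; vc=[18]
#8 0x64→b6/s2 L1-HIT; vc=[18]
#9 0x43→b4/s0 MISS; vc=[18,20]
#10 0x84→b8/s0 MISS; vc=[18,20,4]
#11 0x43→b4/s0 VC-HIT; vc=[18,20,8]

MISSES = 5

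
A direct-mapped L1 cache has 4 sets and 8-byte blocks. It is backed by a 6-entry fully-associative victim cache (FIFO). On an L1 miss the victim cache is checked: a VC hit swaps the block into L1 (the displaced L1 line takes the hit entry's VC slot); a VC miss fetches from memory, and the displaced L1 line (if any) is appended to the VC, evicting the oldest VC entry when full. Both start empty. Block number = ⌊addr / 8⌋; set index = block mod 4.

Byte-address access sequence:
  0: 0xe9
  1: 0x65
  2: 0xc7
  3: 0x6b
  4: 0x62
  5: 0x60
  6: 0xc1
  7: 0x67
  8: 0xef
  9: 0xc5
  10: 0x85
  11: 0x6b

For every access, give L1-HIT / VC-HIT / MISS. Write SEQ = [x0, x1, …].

SEQ = [MISS, MISS, MISS, MISS, VC-HIT, L1-HIT, VC-HIT, VC-HIT, VC-HIT, VC-HIT, MISS, VC-HIT]

#0 0xe9→b29/s1 MISS; vc=[]
#1 0x65→b12/s0 MISS; vc=[]
#2 0xc7→b24/s0 MISS; vc=[12]
#3 0x6b→b13/s1 MISS; vc=[12,29]
#4 0x62→b12/s0 VC-HIT; vc=[24,29]
#5 0x60→b12/s0 L1-HIT; vc=[24,29]
#6 0xc1→b24/s0 VC-HIT; vc=[12,29]
#7 0x67→b12/s0 VC-HIT; vc=[24,29]
#8 0xef→b29/s1 VC-HIT; vc=[24,13]
#9 0xc5→b24/s0 VC-HIT; vc=[12,13]
#10 0x85→b16/s0 MISS; vc=[12,13,24]
#11 0x6b→b13/s1 VC-HIT; vc=[12,29,24]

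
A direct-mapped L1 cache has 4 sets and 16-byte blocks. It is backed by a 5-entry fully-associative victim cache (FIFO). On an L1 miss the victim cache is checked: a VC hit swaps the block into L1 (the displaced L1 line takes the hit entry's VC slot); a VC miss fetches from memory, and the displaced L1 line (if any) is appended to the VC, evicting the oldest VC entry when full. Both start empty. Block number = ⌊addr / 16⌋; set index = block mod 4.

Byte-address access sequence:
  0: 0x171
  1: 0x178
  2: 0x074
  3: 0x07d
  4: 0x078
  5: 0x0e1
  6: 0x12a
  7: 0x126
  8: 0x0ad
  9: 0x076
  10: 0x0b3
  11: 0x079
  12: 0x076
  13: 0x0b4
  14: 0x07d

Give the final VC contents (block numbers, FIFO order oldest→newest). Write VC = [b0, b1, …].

VC = [23, 14, 18, 11]

  [0] addr=0x171 blk=23 s=3: MISS | VC []
  [1] addr=0x178 blk=23 s=3: L1-HIT | VC []
  [2] addr=0x74 blk=7 s=3: MISS | VC [23]
  [3] addr=0x7d blk=7 s=3: L1-HIT | VC [23]
  [4] addr=0x78 blk=7 s=3: L1-HIT | VC [23]
  [5] addr=0xe1 blk=14 s=2: MISS | VC [23]
  [6] addr=0x12a blk=18 s=2: MISS | VC [23, 14]
  [7] addr=0x126 blk=18 s=2: L1-HIT | VC [23, 14]
  [8] addr=0xad blk=10 s=2: MISS | VC [23, 14, 18]
  [9] addr=0x76 blk=7 s=3: L1-HIT | VC [23, 14, 18]
  [10] addr=0xb3 blk=11 s=3: MISS | VC [23, 14, 18, 7]
  [11] addr=0x79 blk=7 s=3: VC-HIT | VC [23, 14, 18, 11]
  [12] addr=0x76 blk=7 s=3: L1-HIT | VC [23, 14, 18, 11]
  [13] addr=0xb4 blk=11 s=3: VC-HIT | VC [23, 14, 18, 7]
  [14] addr=0x7d blk=7 s=3: VC-HIT | VC [23, 14, 18, 11]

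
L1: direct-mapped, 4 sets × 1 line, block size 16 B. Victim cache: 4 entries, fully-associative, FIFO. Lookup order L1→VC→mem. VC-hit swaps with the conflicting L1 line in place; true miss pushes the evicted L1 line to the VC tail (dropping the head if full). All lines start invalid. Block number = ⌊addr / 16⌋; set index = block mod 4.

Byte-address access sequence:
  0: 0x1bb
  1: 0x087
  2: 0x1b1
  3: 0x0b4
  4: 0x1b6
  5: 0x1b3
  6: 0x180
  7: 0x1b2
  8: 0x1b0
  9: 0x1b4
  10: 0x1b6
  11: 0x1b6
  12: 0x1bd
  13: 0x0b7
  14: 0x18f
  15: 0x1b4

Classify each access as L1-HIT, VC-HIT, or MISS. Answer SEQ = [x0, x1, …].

  [0] addr=0x1bb blk=27 s=3: MISS | VC []
  [1] addr=0x87 blk=8 s=0: MISS | VC []
  [2] addr=0x1b1 blk=27 s=3: L1-HIT | VC []
  [3] addr=0xb4 blk=11 s=3: MISS | VC [27]
  [4] addr=0x1b6 blk=27 s=3: VC-HIT | VC [11]
  [5] addr=0x1b3 blk=27 s=3: L1-HIT | VC [11]
  [6] addr=0x180 blk=24 s=0: MISS | VC [11, 8]
  [7] addr=0x1b2 blk=27 s=3: L1-HIT | VC [11, 8]
  [8] addr=0x1b0 blk=27 s=3: L1-HIT | VC [11, 8]
  [9] addr=0x1b4 blk=27 s=3: L1-HIT | VC [11, 8]
  [10] addr=0x1b6 blk=27 s=3: L1-HIT | VC [11, 8]
  [11] addr=0x1b6 blk=27 s=3: L1-HIT | VC [11, 8]
  [12] addr=0x1bd blk=27 s=3: L1-HIT | VC [11, 8]
  [13] addr=0xb7 blk=11 s=3: VC-HIT | VC [27, 8]
  [14] addr=0x18f blk=24 s=0: L1-HIT | VC [27, 8]
  [15] addr=0x1b4 blk=27 s=3: VC-HIT | VC [11, 8]

SEQ = [MISS, MISS, L1-HIT, MISS, VC-HIT, L1-HIT, MISS, L1-HIT, L1-HIT, L1-HIT, L1-HIT, L1-HIT, L1-HIT, VC-HIT, L1-HIT, VC-HIT]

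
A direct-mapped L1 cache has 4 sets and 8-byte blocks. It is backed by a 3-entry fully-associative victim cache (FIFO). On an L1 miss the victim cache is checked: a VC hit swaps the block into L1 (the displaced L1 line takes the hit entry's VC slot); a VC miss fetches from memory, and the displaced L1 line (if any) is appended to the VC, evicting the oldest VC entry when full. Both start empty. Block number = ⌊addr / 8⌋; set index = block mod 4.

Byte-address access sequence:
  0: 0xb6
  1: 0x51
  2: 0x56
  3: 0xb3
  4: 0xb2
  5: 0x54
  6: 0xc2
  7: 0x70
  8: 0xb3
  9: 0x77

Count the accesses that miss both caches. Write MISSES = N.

MISSES = 4

  [0] addr=0xb6 blk=22 s=2: MISS | VC []
  [1] addr=0x51 blk=10 s=2: MISS | VC [22]
  [2] addr=0x56 blk=10 s=2: L1-HIT | VC [22]
  [3] addr=0xb3 blk=22 s=2: VC-HIT | VC [10]
  [4] addr=0xb2 blk=22 s=2: L1-HIT | VC [10]
  [5] addr=0x54 blk=10 s=2: VC-HIT | VC [22]
  [6] addr=0xc2 blk=24 s=0: MISS | VC [22]
  [7] addr=0x70 blk=14 s=2: MISS | VC [22, 10]
  [8] addr=0xb3 blk=22 s=2: VC-HIT | VC [14, 10]
  [9] addr=0x77 blk=14 s=2: VC-HIT | VC [22, 10]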